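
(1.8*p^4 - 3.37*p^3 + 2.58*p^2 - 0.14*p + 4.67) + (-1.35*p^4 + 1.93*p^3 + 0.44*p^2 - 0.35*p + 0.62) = 0.45*p^4 - 1.44*p^3 + 3.02*p^2 - 0.49*p + 5.29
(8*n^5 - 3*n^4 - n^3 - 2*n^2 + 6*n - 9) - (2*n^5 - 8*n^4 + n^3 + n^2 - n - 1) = 6*n^5 + 5*n^4 - 2*n^3 - 3*n^2 + 7*n - 8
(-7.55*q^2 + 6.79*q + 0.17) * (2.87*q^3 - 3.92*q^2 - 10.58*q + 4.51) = -21.6685*q^5 + 49.0833*q^4 + 53.7501*q^3 - 106.5551*q^2 + 28.8243*q + 0.7667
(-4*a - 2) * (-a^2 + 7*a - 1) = 4*a^3 - 26*a^2 - 10*a + 2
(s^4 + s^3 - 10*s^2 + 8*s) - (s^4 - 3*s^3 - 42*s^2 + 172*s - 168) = 4*s^3 + 32*s^2 - 164*s + 168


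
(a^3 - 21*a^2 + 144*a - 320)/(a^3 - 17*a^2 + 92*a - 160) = (a - 8)/(a - 4)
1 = 1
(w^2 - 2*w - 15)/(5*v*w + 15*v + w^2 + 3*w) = (w - 5)/(5*v + w)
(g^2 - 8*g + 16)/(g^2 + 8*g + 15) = (g^2 - 8*g + 16)/(g^2 + 8*g + 15)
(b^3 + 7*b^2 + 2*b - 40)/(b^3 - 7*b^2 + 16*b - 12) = (b^2 + 9*b + 20)/(b^2 - 5*b + 6)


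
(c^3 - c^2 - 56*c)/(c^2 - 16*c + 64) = c*(c + 7)/(c - 8)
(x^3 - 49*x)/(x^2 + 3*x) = (x^2 - 49)/(x + 3)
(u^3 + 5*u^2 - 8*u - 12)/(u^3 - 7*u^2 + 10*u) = (u^2 + 7*u + 6)/(u*(u - 5))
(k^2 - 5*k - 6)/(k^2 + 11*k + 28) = (k^2 - 5*k - 6)/(k^2 + 11*k + 28)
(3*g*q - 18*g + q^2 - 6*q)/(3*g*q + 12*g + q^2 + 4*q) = (q - 6)/(q + 4)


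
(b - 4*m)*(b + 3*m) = b^2 - b*m - 12*m^2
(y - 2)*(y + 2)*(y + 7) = y^3 + 7*y^2 - 4*y - 28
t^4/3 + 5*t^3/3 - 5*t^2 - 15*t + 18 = (t/3 + 1)*(t - 3)*(t - 1)*(t + 6)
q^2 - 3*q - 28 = (q - 7)*(q + 4)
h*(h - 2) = h^2 - 2*h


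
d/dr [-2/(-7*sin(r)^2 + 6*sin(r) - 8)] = 4*(3 - 7*sin(r))*cos(r)/(7*sin(r)^2 - 6*sin(r) + 8)^2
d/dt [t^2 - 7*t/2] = 2*t - 7/2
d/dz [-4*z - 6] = -4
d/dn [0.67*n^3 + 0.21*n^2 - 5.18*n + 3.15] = 2.01*n^2 + 0.42*n - 5.18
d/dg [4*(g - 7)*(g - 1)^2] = 12*(g - 5)*(g - 1)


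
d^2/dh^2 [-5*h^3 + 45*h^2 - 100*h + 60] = 90 - 30*h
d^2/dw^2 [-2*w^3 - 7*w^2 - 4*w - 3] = -12*w - 14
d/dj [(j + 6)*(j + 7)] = 2*j + 13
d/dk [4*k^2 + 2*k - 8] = 8*k + 2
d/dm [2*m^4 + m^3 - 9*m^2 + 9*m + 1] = 8*m^3 + 3*m^2 - 18*m + 9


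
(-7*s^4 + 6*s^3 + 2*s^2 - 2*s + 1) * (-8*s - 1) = 56*s^5 - 41*s^4 - 22*s^3 + 14*s^2 - 6*s - 1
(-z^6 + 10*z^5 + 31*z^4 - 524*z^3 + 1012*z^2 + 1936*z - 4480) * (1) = -z^6 + 10*z^5 + 31*z^4 - 524*z^3 + 1012*z^2 + 1936*z - 4480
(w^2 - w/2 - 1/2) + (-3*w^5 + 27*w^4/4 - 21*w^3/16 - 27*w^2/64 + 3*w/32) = -3*w^5 + 27*w^4/4 - 21*w^3/16 + 37*w^2/64 - 13*w/32 - 1/2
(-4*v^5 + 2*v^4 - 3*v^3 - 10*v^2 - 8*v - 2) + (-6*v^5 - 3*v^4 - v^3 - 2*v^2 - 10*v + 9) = -10*v^5 - v^4 - 4*v^3 - 12*v^2 - 18*v + 7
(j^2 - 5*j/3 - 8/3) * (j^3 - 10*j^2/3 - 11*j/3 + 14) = j^5 - 5*j^4 - 7*j^3/9 + 29*j^2 - 122*j/9 - 112/3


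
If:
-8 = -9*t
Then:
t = 8/9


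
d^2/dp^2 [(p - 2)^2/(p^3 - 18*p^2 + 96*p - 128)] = 2*(p + 10)/(p^4 - 32*p^3 + 384*p^2 - 2048*p + 4096)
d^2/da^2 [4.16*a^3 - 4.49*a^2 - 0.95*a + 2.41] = 24.96*a - 8.98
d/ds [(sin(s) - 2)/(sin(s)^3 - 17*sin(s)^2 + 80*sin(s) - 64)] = (7*sin(s) + cos(2*s) - 13)*cos(s)/((sin(s) - 8)^3*(sin(s) - 1)^2)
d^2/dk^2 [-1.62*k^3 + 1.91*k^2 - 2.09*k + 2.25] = 3.82 - 9.72*k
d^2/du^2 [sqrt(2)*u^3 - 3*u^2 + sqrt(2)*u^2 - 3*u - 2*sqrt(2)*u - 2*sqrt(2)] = 6*sqrt(2)*u - 6 + 2*sqrt(2)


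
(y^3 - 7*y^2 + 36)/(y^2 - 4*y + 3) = (y^2 - 4*y - 12)/(y - 1)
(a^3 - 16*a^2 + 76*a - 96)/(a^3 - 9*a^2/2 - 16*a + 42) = 2*(a - 8)/(2*a + 7)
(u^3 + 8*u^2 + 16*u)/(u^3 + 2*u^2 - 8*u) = (u + 4)/(u - 2)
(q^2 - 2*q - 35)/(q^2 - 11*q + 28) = (q + 5)/(q - 4)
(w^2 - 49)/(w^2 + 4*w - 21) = (w - 7)/(w - 3)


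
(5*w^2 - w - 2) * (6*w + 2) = 30*w^3 + 4*w^2 - 14*w - 4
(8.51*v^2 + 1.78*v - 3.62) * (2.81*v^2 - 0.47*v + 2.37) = 23.9131*v^4 + 1.0021*v^3 + 9.1599*v^2 + 5.92*v - 8.5794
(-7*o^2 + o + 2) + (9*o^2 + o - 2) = 2*o^2 + 2*o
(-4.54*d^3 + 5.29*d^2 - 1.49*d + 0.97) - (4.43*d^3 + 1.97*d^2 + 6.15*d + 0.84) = -8.97*d^3 + 3.32*d^2 - 7.64*d + 0.13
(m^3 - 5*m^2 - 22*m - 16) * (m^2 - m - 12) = m^5 - 6*m^4 - 29*m^3 + 66*m^2 + 280*m + 192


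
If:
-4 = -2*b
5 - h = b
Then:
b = 2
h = 3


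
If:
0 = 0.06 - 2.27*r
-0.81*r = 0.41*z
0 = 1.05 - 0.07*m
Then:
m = 15.00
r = 0.03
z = -0.05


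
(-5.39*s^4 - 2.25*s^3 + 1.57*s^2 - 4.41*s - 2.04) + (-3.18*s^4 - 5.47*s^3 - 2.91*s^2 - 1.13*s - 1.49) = -8.57*s^4 - 7.72*s^3 - 1.34*s^2 - 5.54*s - 3.53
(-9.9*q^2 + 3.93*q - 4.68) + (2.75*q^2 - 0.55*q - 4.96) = -7.15*q^2 + 3.38*q - 9.64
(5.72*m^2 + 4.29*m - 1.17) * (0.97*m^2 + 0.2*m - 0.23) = 5.5484*m^4 + 5.3053*m^3 - 1.5925*m^2 - 1.2207*m + 0.2691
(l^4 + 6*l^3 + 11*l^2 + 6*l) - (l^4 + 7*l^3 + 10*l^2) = -l^3 + l^2 + 6*l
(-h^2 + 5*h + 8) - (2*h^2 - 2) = -3*h^2 + 5*h + 10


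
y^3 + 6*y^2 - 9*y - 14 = (y - 2)*(y + 1)*(y + 7)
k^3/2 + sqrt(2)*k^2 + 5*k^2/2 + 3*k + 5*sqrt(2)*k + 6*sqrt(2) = (k/2 + sqrt(2))*(k + 2)*(k + 3)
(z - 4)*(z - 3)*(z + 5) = z^3 - 2*z^2 - 23*z + 60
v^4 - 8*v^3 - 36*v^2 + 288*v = v*(v - 8)*(v - 6)*(v + 6)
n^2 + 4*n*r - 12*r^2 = (n - 2*r)*(n + 6*r)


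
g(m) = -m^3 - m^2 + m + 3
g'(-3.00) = -20.00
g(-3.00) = 18.00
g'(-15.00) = -644.00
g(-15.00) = 3138.00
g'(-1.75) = -4.69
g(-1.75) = 3.55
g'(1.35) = -7.17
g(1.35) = 0.07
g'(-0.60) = 1.12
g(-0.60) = 2.26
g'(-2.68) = -15.19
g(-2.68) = 12.39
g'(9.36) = -280.55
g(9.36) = -895.28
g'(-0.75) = 0.81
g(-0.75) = 2.11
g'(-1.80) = -5.12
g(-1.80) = 3.79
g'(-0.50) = 1.25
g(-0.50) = 2.38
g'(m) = -3*m^2 - 2*m + 1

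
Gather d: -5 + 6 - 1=0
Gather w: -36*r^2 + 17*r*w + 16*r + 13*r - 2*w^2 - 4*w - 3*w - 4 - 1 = -36*r^2 + 29*r - 2*w^2 + w*(17*r - 7) - 5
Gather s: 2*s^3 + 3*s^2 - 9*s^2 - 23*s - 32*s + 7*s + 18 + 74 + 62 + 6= 2*s^3 - 6*s^2 - 48*s + 160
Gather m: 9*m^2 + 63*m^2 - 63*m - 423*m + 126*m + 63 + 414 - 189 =72*m^2 - 360*m + 288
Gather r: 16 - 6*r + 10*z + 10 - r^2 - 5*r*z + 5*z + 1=-r^2 + r*(-5*z - 6) + 15*z + 27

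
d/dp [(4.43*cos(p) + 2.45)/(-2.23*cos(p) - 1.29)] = 0.251199999999999*sin(p)/(2.23*cos(p) + 1.29)^2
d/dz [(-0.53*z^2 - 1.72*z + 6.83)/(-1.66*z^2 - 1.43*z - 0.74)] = (-2.0973*z^2 + 23.46*z + 11.0397)/(2.7556*z^4 + 4.7476*z^3 + 4.5017*z^2 + 2.1164*z + 0.5476)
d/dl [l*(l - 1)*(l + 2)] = 3*l^2 + 2*l - 2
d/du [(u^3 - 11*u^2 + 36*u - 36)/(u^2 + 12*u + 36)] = (u^3 + 18*u^2 - 168*u + 288)/(u^3 + 18*u^2 + 108*u + 216)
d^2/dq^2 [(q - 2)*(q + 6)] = 2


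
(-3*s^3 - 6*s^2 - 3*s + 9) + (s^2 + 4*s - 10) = -3*s^3 - 5*s^2 + s - 1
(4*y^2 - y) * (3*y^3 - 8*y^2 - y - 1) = 12*y^5 - 35*y^4 + 4*y^3 - 3*y^2 + y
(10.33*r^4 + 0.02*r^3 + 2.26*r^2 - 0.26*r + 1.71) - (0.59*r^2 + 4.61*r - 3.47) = 10.33*r^4 + 0.02*r^3 + 1.67*r^2 - 4.87*r + 5.18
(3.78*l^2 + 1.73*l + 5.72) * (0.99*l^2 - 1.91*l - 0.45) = 3.7422*l^4 - 5.5071*l^3 + 0.6575*l^2 - 11.7037*l - 2.574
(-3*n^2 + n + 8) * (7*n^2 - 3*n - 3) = -21*n^4 + 16*n^3 + 62*n^2 - 27*n - 24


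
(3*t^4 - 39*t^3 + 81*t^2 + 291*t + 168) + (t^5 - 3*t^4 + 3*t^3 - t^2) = t^5 - 36*t^3 + 80*t^2 + 291*t + 168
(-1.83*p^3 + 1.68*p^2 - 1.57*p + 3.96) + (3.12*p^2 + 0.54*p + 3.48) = -1.83*p^3 + 4.8*p^2 - 1.03*p + 7.44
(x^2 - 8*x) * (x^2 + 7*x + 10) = x^4 - x^3 - 46*x^2 - 80*x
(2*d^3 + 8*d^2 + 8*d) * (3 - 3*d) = -6*d^4 - 18*d^3 + 24*d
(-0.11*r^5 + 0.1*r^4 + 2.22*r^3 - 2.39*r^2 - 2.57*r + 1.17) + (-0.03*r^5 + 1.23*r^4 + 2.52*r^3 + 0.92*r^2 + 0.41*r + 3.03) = -0.14*r^5 + 1.33*r^4 + 4.74*r^3 - 1.47*r^2 - 2.16*r + 4.2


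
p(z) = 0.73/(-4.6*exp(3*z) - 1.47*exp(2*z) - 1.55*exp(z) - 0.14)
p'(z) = 0.73*(13.8*exp(3*z) + 2.94*exp(2*z) + 1.55*exp(z))/(-4.6*exp(3*z) - 1.47*exp(2*z) - 1.55*exp(z) - 0.14)^2 = (10.074*exp(2*z) + 2.1462*exp(z) + 1.1315)*exp(z)/(4.6*exp(3*z) + 1.47*exp(2*z) + 1.55*exp(z) + 0.14)^2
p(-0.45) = -0.25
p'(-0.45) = 0.49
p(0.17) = -0.06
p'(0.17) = 0.15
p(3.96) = -0.00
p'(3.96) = 0.00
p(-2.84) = -3.09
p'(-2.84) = 1.35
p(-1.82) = -1.62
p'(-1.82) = 1.40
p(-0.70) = -0.40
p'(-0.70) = 0.69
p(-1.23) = -0.88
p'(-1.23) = 1.10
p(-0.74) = -0.43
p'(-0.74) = 0.72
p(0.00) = -0.09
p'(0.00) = 0.22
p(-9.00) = -5.21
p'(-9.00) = 0.01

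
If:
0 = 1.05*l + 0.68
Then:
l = -0.65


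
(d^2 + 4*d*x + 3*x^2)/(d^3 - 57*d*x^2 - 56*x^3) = (-d - 3*x)/(-d^2 + d*x + 56*x^2)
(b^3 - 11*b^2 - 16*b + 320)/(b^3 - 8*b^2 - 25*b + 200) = (b - 8)/(b - 5)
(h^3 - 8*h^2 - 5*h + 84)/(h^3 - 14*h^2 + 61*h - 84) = (h + 3)/(h - 3)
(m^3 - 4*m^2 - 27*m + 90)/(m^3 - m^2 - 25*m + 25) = (m^2 - 9*m + 18)/(m^2 - 6*m + 5)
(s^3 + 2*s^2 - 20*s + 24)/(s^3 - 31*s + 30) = (s^2 - 4*s + 4)/(s^2 - 6*s + 5)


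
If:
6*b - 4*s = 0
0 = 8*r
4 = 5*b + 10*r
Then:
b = 4/5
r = 0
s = 6/5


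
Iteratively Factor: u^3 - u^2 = (u)*(u^2 - u) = u^2*(u - 1)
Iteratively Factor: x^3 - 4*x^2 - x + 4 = (x - 4)*(x^2 - 1) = (x - 4)*(x + 1)*(x - 1)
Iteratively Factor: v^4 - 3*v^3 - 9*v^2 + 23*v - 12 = (v + 3)*(v^3 - 6*v^2 + 9*v - 4) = (v - 1)*(v + 3)*(v^2 - 5*v + 4) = (v - 1)^2*(v + 3)*(v - 4)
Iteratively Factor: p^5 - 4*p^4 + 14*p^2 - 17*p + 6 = (p - 1)*(p^4 - 3*p^3 - 3*p^2 + 11*p - 6) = (p - 3)*(p - 1)*(p^3 - 3*p + 2) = (p - 3)*(p - 1)^2*(p^2 + p - 2) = (p - 3)*(p - 1)^2*(p + 2)*(p - 1)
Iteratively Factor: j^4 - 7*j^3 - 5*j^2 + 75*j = (j + 3)*(j^3 - 10*j^2 + 25*j) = (j - 5)*(j + 3)*(j^2 - 5*j) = (j - 5)^2*(j + 3)*(j)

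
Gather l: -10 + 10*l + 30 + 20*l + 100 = 30*l + 120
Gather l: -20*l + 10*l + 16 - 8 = 8 - 10*l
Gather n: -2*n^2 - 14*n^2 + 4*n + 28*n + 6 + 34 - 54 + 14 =-16*n^2 + 32*n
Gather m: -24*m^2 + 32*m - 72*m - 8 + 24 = -24*m^2 - 40*m + 16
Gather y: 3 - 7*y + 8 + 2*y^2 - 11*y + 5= 2*y^2 - 18*y + 16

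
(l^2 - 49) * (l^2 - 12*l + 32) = l^4 - 12*l^3 - 17*l^2 + 588*l - 1568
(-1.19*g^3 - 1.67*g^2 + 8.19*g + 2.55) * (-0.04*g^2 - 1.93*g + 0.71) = 0.0476*g^5 + 2.3635*g^4 + 2.0506*g^3 - 17.0944*g^2 + 0.893400000000001*g + 1.8105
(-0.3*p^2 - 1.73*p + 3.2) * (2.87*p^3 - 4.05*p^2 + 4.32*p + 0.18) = -0.861*p^5 - 3.7501*p^4 + 14.8945*p^3 - 20.4876*p^2 + 13.5126*p + 0.576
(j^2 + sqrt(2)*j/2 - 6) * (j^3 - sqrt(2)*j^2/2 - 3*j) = j^5 - 19*j^3/2 + 3*sqrt(2)*j^2/2 + 18*j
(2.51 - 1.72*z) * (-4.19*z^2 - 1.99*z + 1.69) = 7.2068*z^3 - 7.0941*z^2 - 7.9017*z + 4.2419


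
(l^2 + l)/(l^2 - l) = (l + 1)/(l - 1)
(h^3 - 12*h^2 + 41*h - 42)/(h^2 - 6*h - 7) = (h^2 - 5*h + 6)/(h + 1)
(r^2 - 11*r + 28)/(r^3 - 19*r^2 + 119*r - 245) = (r - 4)/(r^2 - 12*r + 35)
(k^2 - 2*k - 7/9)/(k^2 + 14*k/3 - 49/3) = (k + 1/3)/(k + 7)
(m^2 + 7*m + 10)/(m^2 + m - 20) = (m + 2)/(m - 4)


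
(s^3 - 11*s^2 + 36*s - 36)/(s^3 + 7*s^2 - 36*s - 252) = (s^2 - 5*s + 6)/(s^2 + 13*s + 42)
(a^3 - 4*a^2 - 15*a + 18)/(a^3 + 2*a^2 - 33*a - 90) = (a - 1)/(a + 5)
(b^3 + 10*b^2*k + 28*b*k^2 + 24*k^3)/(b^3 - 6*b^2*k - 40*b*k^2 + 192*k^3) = (b^2 + 4*b*k + 4*k^2)/(b^2 - 12*b*k + 32*k^2)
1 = 1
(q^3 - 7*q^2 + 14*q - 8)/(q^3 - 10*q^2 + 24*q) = (q^2 - 3*q + 2)/(q*(q - 6))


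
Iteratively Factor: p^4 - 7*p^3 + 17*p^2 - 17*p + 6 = (p - 3)*(p^3 - 4*p^2 + 5*p - 2) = (p - 3)*(p - 1)*(p^2 - 3*p + 2) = (p - 3)*(p - 2)*(p - 1)*(p - 1)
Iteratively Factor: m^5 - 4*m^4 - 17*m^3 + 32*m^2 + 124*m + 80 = (m - 5)*(m^4 + m^3 - 12*m^2 - 28*m - 16) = (m - 5)*(m + 2)*(m^3 - m^2 - 10*m - 8) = (m - 5)*(m + 1)*(m + 2)*(m^2 - 2*m - 8) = (m - 5)*(m - 4)*(m + 1)*(m + 2)*(m + 2)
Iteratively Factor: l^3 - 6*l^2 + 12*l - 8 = (l - 2)*(l^2 - 4*l + 4) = (l - 2)^2*(l - 2)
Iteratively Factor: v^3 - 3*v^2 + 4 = (v - 2)*(v^2 - v - 2) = (v - 2)*(v + 1)*(v - 2)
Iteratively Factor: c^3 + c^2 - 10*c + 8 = (c - 2)*(c^2 + 3*c - 4) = (c - 2)*(c + 4)*(c - 1)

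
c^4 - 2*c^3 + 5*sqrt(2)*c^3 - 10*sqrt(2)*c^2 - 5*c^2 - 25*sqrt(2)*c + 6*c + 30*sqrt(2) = (c - 3)*(c - 1)*(c + 2)*(c + 5*sqrt(2))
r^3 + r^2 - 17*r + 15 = (r - 3)*(r - 1)*(r + 5)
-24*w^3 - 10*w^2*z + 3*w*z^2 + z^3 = (-3*w + z)*(2*w + z)*(4*w + z)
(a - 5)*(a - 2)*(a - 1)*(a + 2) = a^4 - 6*a^3 + a^2 + 24*a - 20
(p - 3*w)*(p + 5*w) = p^2 + 2*p*w - 15*w^2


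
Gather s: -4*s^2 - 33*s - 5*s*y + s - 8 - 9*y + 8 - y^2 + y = -4*s^2 + s*(-5*y - 32) - y^2 - 8*y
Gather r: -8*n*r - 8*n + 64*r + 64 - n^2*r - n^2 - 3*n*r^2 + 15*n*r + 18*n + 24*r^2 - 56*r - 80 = -n^2 + 10*n + r^2*(24 - 3*n) + r*(-n^2 + 7*n + 8) - 16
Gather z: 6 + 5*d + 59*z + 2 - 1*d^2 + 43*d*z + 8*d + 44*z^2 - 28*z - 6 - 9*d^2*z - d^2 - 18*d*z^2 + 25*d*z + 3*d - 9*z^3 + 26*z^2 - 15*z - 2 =-2*d^2 + 16*d - 9*z^3 + z^2*(70 - 18*d) + z*(-9*d^2 + 68*d + 16)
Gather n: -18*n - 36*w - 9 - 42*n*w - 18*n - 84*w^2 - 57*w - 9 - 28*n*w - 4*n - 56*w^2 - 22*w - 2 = n*(-70*w - 40) - 140*w^2 - 115*w - 20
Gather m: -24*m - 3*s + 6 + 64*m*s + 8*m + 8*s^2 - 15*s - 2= m*(64*s - 16) + 8*s^2 - 18*s + 4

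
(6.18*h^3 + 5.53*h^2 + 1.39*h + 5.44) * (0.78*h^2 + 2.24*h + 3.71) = 4.8204*h^5 + 18.1566*h^4 + 36.3992*h^3 + 27.8731*h^2 + 17.3425*h + 20.1824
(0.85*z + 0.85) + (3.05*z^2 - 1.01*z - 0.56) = 3.05*z^2 - 0.16*z + 0.29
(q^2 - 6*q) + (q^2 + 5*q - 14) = 2*q^2 - q - 14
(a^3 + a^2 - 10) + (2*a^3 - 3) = 3*a^3 + a^2 - 13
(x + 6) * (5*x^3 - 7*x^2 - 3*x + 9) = 5*x^4 + 23*x^3 - 45*x^2 - 9*x + 54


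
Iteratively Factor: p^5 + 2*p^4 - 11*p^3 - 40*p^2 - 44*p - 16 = (p + 1)*(p^4 + p^3 - 12*p^2 - 28*p - 16) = (p - 4)*(p + 1)*(p^3 + 5*p^2 + 8*p + 4) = (p - 4)*(p + 1)*(p + 2)*(p^2 + 3*p + 2) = (p - 4)*(p + 1)^2*(p + 2)*(p + 2)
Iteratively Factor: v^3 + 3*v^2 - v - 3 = (v - 1)*(v^2 + 4*v + 3) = (v - 1)*(v + 1)*(v + 3)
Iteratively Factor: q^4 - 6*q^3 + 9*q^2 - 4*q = (q - 1)*(q^3 - 5*q^2 + 4*q) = (q - 1)^2*(q^2 - 4*q) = q*(q - 1)^2*(q - 4)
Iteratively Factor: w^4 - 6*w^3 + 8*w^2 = (w - 4)*(w^3 - 2*w^2) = w*(w - 4)*(w^2 - 2*w) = w*(w - 4)*(w - 2)*(w)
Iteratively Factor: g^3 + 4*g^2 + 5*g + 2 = (g + 2)*(g^2 + 2*g + 1) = (g + 1)*(g + 2)*(g + 1)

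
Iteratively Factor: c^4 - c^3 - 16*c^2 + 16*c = (c - 4)*(c^3 + 3*c^2 - 4*c) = (c - 4)*(c + 4)*(c^2 - c) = c*(c - 4)*(c + 4)*(c - 1)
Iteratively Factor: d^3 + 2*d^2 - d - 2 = (d + 2)*(d^2 - 1) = (d + 1)*(d + 2)*(d - 1)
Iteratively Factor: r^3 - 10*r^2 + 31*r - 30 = (r - 2)*(r^2 - 8*r + 15) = (r - 3)*(r - 2)*(r - 5)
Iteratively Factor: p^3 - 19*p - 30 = (p - 5)*(p^2 + 5*p + 6) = (p - 5)*(p + 3)*(p + 2)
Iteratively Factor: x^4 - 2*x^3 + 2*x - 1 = (x - 1)*(x^3 - x^2 - x + 1) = (x - 1)^2*(x^2 - 1) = (x - 1)^2*(x + 1)*(x - 1)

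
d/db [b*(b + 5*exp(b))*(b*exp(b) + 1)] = b*(b + 1)*(b + 5*exp(b))*exp(b) + b*(b*exp(b) + 1)*(5*exp(b) + 1) + (b + 5*exp(b))*(b*exp(b) + 1)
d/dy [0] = 0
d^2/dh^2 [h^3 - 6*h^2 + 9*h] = 6*h - 12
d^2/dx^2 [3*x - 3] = 0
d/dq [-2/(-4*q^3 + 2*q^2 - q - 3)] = 2*(-12*q^2 + 4*q - 1)/(4*q^3 - 2*q^2 + q + 3)^2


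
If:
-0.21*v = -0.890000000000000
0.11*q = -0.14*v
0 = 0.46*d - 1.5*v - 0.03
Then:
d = 13.89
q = -5.39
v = 4.24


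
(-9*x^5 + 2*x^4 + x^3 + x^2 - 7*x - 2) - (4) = -9*x^5 + 2*x^4 + x^3 + x^2 - 7*x - 6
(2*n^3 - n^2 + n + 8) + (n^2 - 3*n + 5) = 2*n^3 - 2*n + 13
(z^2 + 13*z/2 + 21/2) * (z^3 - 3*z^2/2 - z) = z^5 + 5*z^4 - z^3/4 - 89*z^2/4 - 21*z/2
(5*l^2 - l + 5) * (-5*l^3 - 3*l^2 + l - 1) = -25*l^5 - 10*l^4 - 17*l^3 - 21*l^2 + 6*l - 5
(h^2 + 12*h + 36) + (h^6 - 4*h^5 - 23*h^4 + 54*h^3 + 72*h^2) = h^6 - 4*h^5 - 23*h^4 + 54*h^3 + 73*h^2 + 12*h + 36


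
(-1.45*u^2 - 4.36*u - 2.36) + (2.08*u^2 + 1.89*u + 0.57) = 0.63*u^2 - 2.47*u - 1.79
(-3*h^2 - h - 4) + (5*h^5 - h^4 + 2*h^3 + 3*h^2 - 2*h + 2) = 5*h^5 - h^4 + 2*h^3 - 3*h - 2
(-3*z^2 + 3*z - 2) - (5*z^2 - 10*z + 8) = -8*z^2 + 13*z - 10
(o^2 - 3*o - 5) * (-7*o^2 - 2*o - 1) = -7*o^4 + 19*o^3 + 40*o^2 + 13*o + 5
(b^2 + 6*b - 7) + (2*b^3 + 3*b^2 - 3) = 2*b^3 + 4*b^2 + 6*b - 10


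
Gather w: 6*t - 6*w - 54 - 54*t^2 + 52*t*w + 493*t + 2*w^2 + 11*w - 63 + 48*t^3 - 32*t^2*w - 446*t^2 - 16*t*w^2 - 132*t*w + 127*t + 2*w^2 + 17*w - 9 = 48*t^3 - 500*t^2 + 626*t + w^2*(4 - 16*t) + w*(-32*t^2 - 80*t + 22) - 126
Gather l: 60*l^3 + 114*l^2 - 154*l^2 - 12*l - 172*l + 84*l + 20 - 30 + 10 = 60*l^3 - 40*l^2 - 100*l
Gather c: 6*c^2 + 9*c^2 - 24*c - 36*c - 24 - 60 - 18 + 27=15*c^2 - 60*c - 75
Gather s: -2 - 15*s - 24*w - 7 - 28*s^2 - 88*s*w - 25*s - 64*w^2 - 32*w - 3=-28*s^2 + s*(-88*w - 40) - 64*w^2 - 56*w - 12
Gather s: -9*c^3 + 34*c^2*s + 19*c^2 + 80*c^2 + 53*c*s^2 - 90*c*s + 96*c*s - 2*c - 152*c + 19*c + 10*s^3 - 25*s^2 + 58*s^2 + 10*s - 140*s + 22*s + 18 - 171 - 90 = -9*c^3 + 99*c^2 - 135*c + 10*s^3 + s^2*(53*c + 33) + s*(34*c^2 + 6*c - 108) - 243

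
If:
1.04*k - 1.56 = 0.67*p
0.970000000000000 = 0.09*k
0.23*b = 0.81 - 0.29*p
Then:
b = -14.64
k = 10.78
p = 14.40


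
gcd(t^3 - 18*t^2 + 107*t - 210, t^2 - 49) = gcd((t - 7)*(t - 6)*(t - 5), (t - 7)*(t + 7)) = t - 7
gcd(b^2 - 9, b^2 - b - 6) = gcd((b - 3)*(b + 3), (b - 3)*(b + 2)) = b - 3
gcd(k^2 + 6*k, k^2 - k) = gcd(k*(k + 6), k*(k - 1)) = k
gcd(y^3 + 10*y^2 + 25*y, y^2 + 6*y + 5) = y + 5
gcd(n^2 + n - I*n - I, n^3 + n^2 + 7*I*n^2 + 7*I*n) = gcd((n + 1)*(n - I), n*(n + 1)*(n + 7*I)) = n + 1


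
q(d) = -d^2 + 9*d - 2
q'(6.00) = -3.00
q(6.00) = 16.00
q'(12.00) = -15.00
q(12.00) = -38.00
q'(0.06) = 8.88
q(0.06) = -1.46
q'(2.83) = 3.34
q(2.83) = 15.46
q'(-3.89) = 16.78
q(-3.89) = -52.14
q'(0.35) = 8.30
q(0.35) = 1.03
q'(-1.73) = 12.46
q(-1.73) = -20.56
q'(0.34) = 8.32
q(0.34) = 0.94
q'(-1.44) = 11.88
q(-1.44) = -17.03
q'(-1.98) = 12.96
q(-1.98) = -23.74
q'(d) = 9 - 2*d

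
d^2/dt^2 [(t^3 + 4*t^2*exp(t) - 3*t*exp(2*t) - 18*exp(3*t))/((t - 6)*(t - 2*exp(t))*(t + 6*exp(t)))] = 6*(6*t^4*exp(2*t) + 27*t^3*exp(3*t) - 84*t^3*exp(2*t) + 2*t^3 + 54*t^2*exp(4*t) - 378*t^2*exp(3*t) + 333*t^2*exp(2*t) + 36*t^2*exp(t) - 756*t*exp(4*t) + 1350*t*exp(3*t) - 54*t*exp(2*t) + 2700*exp(4*t) + 324*exp(3*t) + 108*exp(2*t))/(t^6 + 18*t^5*exp(t) - 18*t^5 + 108*t^4*exp(2*t) - 324*t^4*exp(t) + 108*t^4 + 216*t^3*exp(3*t) - 1944*t^3*exp(2*t) + 1944*t^3*exp(t) - 216*t^3 - 3888*t^2*exp(3*t) + 11664*t^2*exp(2*t) - 3888*t^2*exp(t) + 23328*t*exp(3*t) - 23328*t*exp(2*t) - 46656*exp(3*t))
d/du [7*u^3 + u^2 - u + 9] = 21*u^2 + 2*u - 1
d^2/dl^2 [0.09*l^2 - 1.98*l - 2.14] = 0.180000000000000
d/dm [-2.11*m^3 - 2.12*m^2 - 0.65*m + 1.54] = -6.33*m^2 - 4.24*m - 0.65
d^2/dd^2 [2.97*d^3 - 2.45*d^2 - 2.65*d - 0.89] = 17.82*d - 4.9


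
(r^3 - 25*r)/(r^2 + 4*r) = (r^2 - 25)/(r + 4)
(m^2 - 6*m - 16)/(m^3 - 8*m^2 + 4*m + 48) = (m - 8)/(m^2 - 10*m + 24)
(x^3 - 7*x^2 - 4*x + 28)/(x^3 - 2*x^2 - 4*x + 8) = (x - 7)/(x - 2)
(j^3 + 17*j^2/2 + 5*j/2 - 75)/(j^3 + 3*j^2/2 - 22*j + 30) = (j + 5)/(j - 2)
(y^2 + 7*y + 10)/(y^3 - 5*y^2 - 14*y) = (y + 5)/(y*(y - 7))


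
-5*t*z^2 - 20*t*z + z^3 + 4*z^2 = z*(-5*t + z)*(z + 4)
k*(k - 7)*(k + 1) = k^3 - 6*k^2 - 7*k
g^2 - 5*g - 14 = (g - 7)*(g + 2)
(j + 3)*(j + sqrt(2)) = j^2 + sqrt(2)*j + 3*j + 3*sqrt(2)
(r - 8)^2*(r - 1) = r^3 - 17*r^2 + 80*r - 64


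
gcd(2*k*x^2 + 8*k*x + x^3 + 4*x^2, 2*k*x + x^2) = 2*k*x + x^2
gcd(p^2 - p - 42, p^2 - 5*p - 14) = p - 7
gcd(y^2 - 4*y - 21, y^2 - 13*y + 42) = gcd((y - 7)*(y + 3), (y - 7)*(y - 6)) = y - 7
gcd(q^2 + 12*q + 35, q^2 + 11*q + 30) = q + 5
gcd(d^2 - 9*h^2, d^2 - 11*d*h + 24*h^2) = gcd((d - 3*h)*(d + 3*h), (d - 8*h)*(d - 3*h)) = d - 3*h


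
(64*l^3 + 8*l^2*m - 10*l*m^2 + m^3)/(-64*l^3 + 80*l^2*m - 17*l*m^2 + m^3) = (-8*l^2 - 2*l*m + m^2)/(8*l^2 - 9*l*m + m^2)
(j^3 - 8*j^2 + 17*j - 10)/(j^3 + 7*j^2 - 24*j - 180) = (j^2 - 3*j + 2)/(j^2 + 12*j + 36)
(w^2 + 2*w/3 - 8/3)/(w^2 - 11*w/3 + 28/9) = 3*(w + 2)/(3*w - 7)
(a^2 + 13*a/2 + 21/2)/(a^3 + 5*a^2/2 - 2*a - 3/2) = (2*a + 7)/(2*a^2 - a - 1)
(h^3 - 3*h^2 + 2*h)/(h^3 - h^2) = (h - 2)/h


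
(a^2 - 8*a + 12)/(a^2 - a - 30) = (a - 2)/(a + 5)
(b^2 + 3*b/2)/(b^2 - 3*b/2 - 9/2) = b/(b - 3)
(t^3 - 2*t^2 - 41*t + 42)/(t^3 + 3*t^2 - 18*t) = (t^2 - 8*t + 7)/(t*(t - 3))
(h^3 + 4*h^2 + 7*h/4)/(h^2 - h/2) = (4*h^2 + 16*h + 7)/(2*(2*h - 1))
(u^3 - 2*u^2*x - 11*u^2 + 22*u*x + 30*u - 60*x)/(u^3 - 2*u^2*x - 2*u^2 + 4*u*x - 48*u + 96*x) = (u^2 - 11*u + 30)/(u^2 - 2*u - 48)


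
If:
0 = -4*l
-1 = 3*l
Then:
No Solution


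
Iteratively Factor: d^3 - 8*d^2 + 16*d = (d)*(d^2 - 8*d + 16) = d*(d - 4)*(d - 4)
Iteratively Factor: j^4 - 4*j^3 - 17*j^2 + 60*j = (j)*(j^3 - 4*j^2 - 17*j + 60) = j*(j + 4)*(j^2 - 8*j + 15) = j*(j - 3)*(j + 4)*(j - 5)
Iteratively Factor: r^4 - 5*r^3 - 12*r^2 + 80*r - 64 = (r + 4)*(r^3 - 9*r^2 + 24*r - 16) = (r - 1)*(r + 4)*(r^2 - 8*r + 16) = (r - 4)*(r - 1)*(r + 4)*(r - 4)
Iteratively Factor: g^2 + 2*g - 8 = (g + 4)*(g - 2)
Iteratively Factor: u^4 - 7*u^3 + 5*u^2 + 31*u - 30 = (u - 3)*(u^3 - 4*u^2 - 7*u + 10) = (u - 5)*(u - 3)*(u^2 + u - 2) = (u - 5)*(u - 3)*(u + 2)*(u - 1)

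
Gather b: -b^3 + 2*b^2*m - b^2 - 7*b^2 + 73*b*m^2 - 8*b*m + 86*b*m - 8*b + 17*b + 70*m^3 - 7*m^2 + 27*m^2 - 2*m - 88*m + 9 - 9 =-b^3 + b^2*(2*m - 8) + b*(73*m^2 + 78*m + 9) + 70*m^3 + 20*m^2 - 90*m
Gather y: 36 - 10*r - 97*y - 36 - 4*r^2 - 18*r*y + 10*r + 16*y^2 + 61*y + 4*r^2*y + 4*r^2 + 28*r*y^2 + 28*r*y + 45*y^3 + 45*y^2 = 45*y^3 + y^2*(28*r + 61) + y*(4*r^2 + 10*r - 36)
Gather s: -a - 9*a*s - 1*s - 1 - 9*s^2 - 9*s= -a - 9*s^2 + s*(-9*a - 10) - 1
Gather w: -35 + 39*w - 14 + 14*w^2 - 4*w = 14*w^2 + 35*w - 49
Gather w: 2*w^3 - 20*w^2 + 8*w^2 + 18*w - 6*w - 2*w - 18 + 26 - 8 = 2*w^3 - 12*w^2 + 10*w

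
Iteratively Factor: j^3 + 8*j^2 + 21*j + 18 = (j + 3)*(j^2 + 5*j + 6) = (j + 2)*(j + 3)*(j + 3)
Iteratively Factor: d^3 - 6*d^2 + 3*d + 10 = (d + 1)*(d^2 - 7*d + 10) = (d - 5)*(d + 1)*(d - 2)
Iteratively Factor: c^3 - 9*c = (c - 3)*(c^2 + 3*c) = (c - 3)*(c + 3)*(c)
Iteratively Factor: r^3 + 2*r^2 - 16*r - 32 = (r - 4)*(r^2 + 6*r + 8) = (r - 4)*(r + 2)*(r + 4)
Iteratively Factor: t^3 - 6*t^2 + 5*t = (t - 5)*(t^2 - t) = t*(t - 5)*(t - 1)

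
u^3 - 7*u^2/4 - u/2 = u*(u - 2)*(u + 1/4)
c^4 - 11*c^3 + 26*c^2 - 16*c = c*(c - 8)*(c - 2)*(c - 1)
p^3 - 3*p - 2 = (p - 2)*(p + 1)^2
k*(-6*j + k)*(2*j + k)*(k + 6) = -12*j^2*k^2 - 72*j^2*k - 4*j*k^3 - 24*j*k^2 + k^4 + 6*k^3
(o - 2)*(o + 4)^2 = o^3 + 6*o^2 - 32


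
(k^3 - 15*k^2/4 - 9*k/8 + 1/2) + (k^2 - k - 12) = k^3 - 11*k^2/4 - 17*k/8 - 23/2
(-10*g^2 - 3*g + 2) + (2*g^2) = -8*g^2 - 3*g + 2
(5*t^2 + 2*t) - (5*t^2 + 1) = 2*t - 1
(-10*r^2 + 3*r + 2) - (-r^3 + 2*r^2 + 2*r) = r^3 - 12*r^2 + r + 2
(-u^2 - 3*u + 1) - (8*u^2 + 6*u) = -9*u^2 - 9*u + 1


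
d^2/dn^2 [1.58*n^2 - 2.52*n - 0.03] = 3.16000000000000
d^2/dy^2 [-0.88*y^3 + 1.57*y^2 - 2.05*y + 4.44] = 3.14 - 5.28*y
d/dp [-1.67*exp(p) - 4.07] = -1.67*exp(p)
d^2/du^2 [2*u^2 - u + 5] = 4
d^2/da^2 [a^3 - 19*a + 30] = 6*a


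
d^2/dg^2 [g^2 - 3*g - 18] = 2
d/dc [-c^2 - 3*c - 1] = -2*c - 3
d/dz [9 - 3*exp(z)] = -3*exp(z)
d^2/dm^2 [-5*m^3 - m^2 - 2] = -30*m - 2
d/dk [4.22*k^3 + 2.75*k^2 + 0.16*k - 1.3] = 12.66*k^2 + 5.5*k + 0.16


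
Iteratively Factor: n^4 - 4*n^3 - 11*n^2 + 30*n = (n - 5)*(n^3 + n^2 - 6*n) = (n - 5)*(n + 3)*(n^2 - 2*n) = n*(n - 5)*(n + 3)*(n - 2)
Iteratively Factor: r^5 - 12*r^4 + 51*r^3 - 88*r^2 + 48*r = (r - 1)*(r^4 - 11*r^3 + 40*r^2 - 48*r) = (r - 3)*(r - 1)*(r^3 - 8*r^2 + 16*r) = (r - 4)*(r - 3)*(r - 1)*(r^2 - 4*r) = (r - 4)^2*(r - 3)*(r - 1)*(r)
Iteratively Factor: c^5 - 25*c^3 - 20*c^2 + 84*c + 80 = (c + 1)*(c^4 - c^3 - 24*c^2 + 4*c + 80) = (c - 5)*(c + 1)*(c^3 + 4*c^2 - 4*c - 16) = (c - 5)*(c + 1)*(c + 4)*(c^2 - 4) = (c - 5)*(c - 2)*(c + 1)*(c + 4)*(c + 2)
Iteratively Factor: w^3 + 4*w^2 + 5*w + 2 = (w + 1)*(w^2 + 3*w + 2) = (w + 1)*(w + 2)*(w + 1)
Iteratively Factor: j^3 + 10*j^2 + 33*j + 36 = (j + 4)*(j^2 + 6*j + 9) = (j + 3)*(j + 4)*(j + 3)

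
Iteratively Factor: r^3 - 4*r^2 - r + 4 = (r - 4)*(r^2 - 1) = (r - 4)*(r - 1)*(r + 1)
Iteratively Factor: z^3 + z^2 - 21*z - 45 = (z + 3)*(z^2 - 2*z - 15) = (z - 5)*(z + 3)*(z + 3)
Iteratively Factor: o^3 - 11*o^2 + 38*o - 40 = (o - 5)*(o^2 - 6*o + 8) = (o - 5)*(o - 4)*(o - 2)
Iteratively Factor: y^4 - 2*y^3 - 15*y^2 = (y - 5)*(y^3 + 3*y^2) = (y - 5)*(y + 3)*(y^2) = y*(y - 5)*(y + 3)*(y)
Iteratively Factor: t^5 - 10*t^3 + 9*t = (t - 1)*(t^4 + t^3 - 9*t^2 - 9*t) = (t - 3)*(t - 1)*(t^3 + 4*t^2 + 3*t) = (t - 3)*(t - 1)*(t + 1)*(t^2 + 3*t) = (t - 3)*(t - 1)*(t + 1)*(t + 3)*(t)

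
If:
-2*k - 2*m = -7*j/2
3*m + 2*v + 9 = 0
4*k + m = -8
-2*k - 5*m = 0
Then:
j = -16/21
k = -20/9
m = 8/9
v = -35/6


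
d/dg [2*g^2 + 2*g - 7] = 4*g + 2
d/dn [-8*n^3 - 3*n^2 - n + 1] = -24*n^2 - 6*n - 1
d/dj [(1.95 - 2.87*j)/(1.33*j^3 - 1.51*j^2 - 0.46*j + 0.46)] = (7.6342*j^3 - 12.1142*j^2 + 5.889*j - 0.4232)/(1.7689*j^6 - 4.0166*j^5 + 1.0565*j^4 + 2.6128*j^3 - 1.1776*j^2 - 0.4232*j + 0.2116)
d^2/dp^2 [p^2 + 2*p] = 2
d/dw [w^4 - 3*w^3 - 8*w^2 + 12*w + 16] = 4*w^3 - 9*w^2 - 16*w + 12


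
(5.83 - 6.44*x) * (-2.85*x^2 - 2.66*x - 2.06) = 18.354*x^3 + 0.514900000000001*x^2 - 2.2414*x - 12.0098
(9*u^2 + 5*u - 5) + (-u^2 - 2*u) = 8*u^2 + 3*u - 5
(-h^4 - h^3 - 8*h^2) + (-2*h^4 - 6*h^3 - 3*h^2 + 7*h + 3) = -3*h^4 - 7*h^3 - 11*h^2 + 7*h + 3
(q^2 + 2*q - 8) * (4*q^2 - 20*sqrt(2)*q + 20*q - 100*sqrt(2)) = 4*q^4 - 20*sqrt(2)*q^3 + 28*q^3 - 140*sqrt(2)*q^2 + 8*q^2 - 160*q - 40*sqrt(2)*q + 800*sqrt(2)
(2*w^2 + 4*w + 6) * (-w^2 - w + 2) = -2*w^4 - 6*w^3 - 6*w^2 + 2*w + 12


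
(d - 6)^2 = d^2 - 12*d + 36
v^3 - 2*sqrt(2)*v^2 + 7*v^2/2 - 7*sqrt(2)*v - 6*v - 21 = (v + 7/2)*(v - 3*sqrt(2))*(v + sqrt(2))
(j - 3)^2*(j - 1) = j^3 - 7*j^2 + 15*j - 9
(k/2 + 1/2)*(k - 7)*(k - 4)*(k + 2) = k^4/2 - 4*k^3 - 3*k^2/2 + 31*k + 28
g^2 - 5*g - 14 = (g - 7)*(g + 2)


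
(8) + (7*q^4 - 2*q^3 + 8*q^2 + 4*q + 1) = 7*q^4 - 2*q^3 + 8*q^2 + 4*q + 9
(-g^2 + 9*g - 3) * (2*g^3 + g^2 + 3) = -2*g^5 + 17*g^4 + 3*g^3 - 6*g^2 + 27*g - 9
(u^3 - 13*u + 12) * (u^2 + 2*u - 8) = u^5 + 2*u^4 - 21*u^3 - 14*u^2 + 128*u - 96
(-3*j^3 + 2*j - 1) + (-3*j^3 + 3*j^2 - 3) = -6*j^3 + 3*j^2 + 2*j - 4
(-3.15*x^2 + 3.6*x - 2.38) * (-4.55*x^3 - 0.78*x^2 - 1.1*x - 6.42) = 14.3325*x^5 - 13.923*x^4 + 11.486*x^3 + 18.1194*x^2 - 20.494*x + 15.2796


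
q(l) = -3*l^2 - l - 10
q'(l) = -6*l - 1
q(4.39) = -72.21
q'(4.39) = -27.34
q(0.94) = -13.59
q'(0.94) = -6.64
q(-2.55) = -26.96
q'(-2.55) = 14.30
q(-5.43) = -93.02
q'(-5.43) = 31.58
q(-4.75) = -72.94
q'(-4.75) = 27.50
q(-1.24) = -13.37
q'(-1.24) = 6.44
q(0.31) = -10.60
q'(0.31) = -2.86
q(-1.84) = -18.32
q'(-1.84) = 10.04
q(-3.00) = -34.00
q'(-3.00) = 17.00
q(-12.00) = -430.00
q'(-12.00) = 71.00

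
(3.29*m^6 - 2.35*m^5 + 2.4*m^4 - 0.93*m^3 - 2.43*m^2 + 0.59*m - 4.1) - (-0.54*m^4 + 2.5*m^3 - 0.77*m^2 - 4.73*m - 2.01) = 3.29*m^6 - 2.35*m^5 + 2.94*m^4 - 3.43*m^3 - 1.66*m^2 + 5.32*m - 2.09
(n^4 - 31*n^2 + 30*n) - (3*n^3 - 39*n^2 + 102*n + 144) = n^4 - 3*n^3 + 8*n^2 - 72*n - 144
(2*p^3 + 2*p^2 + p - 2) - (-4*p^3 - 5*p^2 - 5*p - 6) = 6*p^3 + 7*p^2 + 6*p + 4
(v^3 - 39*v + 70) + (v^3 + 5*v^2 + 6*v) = 2*v^3 + 5*v^2 - 33*v + 70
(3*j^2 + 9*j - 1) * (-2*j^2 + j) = -6*j^4 - 15*j^3 + 11*j^2 - j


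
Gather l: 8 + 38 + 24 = 70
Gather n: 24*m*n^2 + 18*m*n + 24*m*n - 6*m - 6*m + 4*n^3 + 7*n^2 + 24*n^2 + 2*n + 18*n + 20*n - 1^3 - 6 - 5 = -12*m + 4*n^3 + n^2*(24*m + 31) + n*(42*m + 40) - 12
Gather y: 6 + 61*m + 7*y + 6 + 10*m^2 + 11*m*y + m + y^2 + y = 10*m^2 + 62*m + y^2 + y*(11*m + 8) + 12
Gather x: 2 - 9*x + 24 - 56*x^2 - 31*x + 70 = -56*x^2 - 40*x + 96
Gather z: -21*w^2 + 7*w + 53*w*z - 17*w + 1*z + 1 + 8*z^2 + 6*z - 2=-21*w^2 - 10*w + 8*z^2 + z*(53*w + 7) - 1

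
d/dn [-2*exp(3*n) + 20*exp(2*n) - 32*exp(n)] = (-6*exp(2*n) + 40*exp(n) - 32)*exp(n)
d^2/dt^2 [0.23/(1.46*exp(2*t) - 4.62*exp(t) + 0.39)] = ((1.0626 - 1.3432*exp(t))*(1.46*exp(2*t) - 4.62*exp(t) + 0.39) + 0.23*(2.92*exp(t) - 4.62)*(5.84*exp(t) - 9.24)*exp(t))*exp(t)/(1.46*exp(2*t) - 4.62*exp(t) + 0.39)^3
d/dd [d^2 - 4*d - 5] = 2*d - 4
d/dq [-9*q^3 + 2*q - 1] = 2 - 27*q^2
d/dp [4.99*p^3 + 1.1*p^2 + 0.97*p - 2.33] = 14.97*p^2 + 2.2*p + 0.97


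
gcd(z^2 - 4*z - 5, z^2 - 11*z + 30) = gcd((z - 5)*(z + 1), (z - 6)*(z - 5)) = z - 5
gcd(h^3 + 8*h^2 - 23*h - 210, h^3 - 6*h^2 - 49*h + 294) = h + 7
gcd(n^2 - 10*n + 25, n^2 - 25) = n - 5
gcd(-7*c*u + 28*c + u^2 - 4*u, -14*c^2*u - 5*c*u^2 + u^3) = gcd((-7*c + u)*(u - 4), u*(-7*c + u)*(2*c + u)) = -7*c + u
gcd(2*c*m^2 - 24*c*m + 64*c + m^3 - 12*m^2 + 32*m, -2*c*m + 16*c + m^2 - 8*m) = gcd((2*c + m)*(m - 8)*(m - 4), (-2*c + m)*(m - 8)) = m - 8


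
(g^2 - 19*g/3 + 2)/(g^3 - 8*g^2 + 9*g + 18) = (g - 1/3)/(g^2 - 2*g - 3)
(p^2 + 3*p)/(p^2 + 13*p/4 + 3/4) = 4*p/(4*p + 1)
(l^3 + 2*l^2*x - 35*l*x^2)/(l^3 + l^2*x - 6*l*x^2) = (l^2 + 2*l*x - 35*x^2)/(l^2 + l*x - 6*x^2)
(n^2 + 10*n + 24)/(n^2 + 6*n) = (n + 4)/n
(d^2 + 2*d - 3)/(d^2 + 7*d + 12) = (d - 1)/(d + 4)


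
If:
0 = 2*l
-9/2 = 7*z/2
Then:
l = 0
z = -9/7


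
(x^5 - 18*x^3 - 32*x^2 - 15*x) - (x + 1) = x^5 - 18*x^3 - 32*x^2 - 16*x - 1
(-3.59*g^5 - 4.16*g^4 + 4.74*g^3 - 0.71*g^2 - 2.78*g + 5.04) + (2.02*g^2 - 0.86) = -3.59*g^5 - 4.16*g^4 + 4.74*g^3 + 1.31*g^2 - 2.78*g + 4.18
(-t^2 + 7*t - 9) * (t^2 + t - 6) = -t^4 + 6*t^3 + 4*t^2 - 51*t + 54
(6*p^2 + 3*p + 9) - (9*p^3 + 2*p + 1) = -9*p^3 + 6*p^2 + p + 8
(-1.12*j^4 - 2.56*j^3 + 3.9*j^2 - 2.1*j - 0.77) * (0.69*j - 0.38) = -0.7728*j^5 - 1.3408*j^4 + 3.6638*j^3 - 2.931*j^2 + 0.2667*j + 0.2926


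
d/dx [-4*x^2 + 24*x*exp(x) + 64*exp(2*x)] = 24*x*exp(x) - 8*x + 128*exp(2*x) + 24*exp(x)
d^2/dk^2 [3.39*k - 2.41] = 0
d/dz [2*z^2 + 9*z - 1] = 4*z + 9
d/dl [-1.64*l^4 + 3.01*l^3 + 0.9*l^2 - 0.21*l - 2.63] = -6.56*l^3 + 9.03*l^2 + 1.8*l - 0.21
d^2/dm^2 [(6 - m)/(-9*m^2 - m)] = 6*(27*m^3 - 486*m^2 - 54*m - 2)/(m^3*(729*m^3 + 243*m^2 + 27*m + 1))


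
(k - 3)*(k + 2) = k^2 - k - 6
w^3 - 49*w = w*(w - 7)*(w + 7)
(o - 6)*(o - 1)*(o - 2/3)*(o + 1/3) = o^4 - 22*o^3/3 + 73*o^2/9 - 4*o/9 - 4/3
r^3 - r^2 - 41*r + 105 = (r - 5)*(r - 3)*(r + 7)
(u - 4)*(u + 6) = u^2 + 2*u - 24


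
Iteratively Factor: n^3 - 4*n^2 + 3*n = (n - 1)*(n^2 - 3*n) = (n - 3)*(n - 1)*(n)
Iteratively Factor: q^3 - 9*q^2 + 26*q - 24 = (q - 3)*(q^2 - 6*q + 8) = (q - 3)*(q - 2)*(q - 4)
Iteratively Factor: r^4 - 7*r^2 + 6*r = (r - 2)*(r^3 + 2*r^2 - 3*r) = (r - 2)*(r - 1)*(r^2 + 3*r) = (r - 2)*(r - 1)*(r + 3)*(r)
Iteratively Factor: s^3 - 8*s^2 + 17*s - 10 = (s - 2)*(s^2 - 6*s + 5) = (s - 5)*(s - 2)*(s - 1)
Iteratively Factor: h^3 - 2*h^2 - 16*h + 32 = (h - 2)*(h^2 - 16) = (h - 2)*(h + 4)*(h - 4)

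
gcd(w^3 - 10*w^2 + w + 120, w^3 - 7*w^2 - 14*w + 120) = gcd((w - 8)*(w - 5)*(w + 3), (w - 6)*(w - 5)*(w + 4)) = w - 5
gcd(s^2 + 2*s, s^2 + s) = s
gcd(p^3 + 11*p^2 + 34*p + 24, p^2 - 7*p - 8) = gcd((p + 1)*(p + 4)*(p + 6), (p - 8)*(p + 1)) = p + 1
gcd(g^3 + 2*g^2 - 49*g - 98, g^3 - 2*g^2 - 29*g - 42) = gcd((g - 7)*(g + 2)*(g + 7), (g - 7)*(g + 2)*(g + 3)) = g^2 - 5*g - 14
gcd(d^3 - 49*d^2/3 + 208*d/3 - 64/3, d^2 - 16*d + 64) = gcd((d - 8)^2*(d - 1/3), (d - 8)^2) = d^2 - 16*d + 64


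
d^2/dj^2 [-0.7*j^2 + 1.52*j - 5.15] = -1.40000000000000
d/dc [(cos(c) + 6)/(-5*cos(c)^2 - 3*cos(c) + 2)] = 5*(sin(c)^2 - 12*cos(c) - 5)*sin(c)/(5*cos(c)^2 + 3*cos(c) - 2)^2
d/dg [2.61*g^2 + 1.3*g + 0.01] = 5.22*g + 1.3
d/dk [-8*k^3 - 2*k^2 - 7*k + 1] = -24*k^2 - 4*k - 7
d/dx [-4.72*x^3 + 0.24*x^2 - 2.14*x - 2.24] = -14.16*x^2 + 0.48*x - 2.14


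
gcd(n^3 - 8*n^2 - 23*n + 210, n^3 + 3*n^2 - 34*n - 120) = n^2 - n - 30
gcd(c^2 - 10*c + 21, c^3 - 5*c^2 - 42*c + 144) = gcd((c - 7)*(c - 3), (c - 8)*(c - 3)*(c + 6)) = c - 3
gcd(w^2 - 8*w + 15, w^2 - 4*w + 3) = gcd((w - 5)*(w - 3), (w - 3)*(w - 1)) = w - 3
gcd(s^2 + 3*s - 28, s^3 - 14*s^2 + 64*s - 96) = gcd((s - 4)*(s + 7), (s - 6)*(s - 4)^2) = s - 4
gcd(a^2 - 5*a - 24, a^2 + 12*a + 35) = 1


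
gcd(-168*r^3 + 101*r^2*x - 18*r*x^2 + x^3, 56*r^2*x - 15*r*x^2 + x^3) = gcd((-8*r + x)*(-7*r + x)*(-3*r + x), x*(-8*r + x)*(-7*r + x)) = 56*r^2 - 15*r*x + x^2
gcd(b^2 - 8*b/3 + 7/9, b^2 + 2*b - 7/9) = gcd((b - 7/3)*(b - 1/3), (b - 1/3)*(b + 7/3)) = b - 1/3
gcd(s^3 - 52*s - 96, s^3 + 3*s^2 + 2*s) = s + 2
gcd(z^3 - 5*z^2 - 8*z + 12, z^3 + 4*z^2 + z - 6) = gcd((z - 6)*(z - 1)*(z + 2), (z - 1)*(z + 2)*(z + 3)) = z^2 + z - 2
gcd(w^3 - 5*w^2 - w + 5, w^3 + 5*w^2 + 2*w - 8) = w - 1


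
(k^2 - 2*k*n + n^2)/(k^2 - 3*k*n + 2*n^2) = (k - n)/(k - 2*n)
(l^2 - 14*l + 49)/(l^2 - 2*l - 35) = (l - 7)/(l + 5)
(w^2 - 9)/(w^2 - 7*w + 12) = (w + 3)/(w - 4)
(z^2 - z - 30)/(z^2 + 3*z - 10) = (z - 6)/(z - 2)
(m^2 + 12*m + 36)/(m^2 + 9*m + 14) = (m^2 + 12*m + 36)/(m^2 + 9*m + 14)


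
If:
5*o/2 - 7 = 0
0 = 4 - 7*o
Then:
No Solution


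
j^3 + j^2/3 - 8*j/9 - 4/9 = (j - 1)*(j + 2/3)^2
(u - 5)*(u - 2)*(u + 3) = u^3 - 4*u^2 - 11*u + 30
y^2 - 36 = (y - 6)*(y + 6)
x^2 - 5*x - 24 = (x - 8)*(x + 3)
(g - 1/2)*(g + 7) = g^2 + 13*g/2 - 7/2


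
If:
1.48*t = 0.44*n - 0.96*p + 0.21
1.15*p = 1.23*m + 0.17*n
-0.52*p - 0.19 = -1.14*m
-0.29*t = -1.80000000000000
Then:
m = 7.85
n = 57.16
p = 16.85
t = 6.21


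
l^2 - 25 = (l - 5)*(l + 5)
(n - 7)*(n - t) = n^2 - n*t - 7*n + 7*t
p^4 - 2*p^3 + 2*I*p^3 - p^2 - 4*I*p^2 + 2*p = p*(p - 2)*(p + I)^2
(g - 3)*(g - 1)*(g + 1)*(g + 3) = g^4 - 10*g^2 + 9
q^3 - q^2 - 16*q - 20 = (q - 5)*(q + 2)^2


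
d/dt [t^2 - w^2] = 2*t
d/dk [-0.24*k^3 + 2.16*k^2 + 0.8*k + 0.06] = -0.72*k^2 + 4.32*k + 0.8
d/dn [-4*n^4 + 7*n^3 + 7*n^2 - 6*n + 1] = -16*n^3 + 21*n^2 + 14*n - 6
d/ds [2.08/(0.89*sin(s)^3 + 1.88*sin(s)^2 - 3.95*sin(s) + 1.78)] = (-5.5536*sin(s)^2 - 7.8208*sin(s) + 8.216)*cos(s)/(0.89*sin(s)^3 + 1.88*sin(s)^2 - 3.95*sin(s) + 1.78)^2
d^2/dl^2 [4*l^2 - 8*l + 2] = 8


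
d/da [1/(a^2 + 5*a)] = (-2*a - 5)/(a^2*(a + 5)^2)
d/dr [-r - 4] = -1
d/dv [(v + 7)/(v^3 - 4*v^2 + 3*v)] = (v*(v^2 - 4*v + 3) - (v + 7)*(3*v^2 - 8*v + 3))/(v^2*(v^2 - 4*v + 3)^2)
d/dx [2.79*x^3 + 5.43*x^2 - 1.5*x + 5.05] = 8.37*x^2 + 10.86*x - 1.5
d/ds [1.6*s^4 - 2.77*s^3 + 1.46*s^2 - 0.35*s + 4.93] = 6.4*s^3 - 8.31*s^2 + 2.92*s - 0.35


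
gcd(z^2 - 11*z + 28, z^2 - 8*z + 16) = z - 4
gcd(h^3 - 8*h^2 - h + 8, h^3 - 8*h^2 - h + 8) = h^3 - 8*h^2 - h + 8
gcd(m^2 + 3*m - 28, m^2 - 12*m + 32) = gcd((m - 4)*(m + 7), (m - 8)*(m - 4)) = m - 4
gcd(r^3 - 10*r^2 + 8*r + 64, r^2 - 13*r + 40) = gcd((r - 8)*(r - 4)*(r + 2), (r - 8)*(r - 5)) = r - 8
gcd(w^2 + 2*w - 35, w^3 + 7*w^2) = w + 7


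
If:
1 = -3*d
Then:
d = -1/3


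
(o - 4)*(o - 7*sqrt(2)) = o^2 - 7*sqrt(2)*o - 4*o + 28*sqrt(2)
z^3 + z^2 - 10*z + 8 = (z - 2)*(z - 1)*(z + 4)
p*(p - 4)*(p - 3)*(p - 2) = p^4 - 9*p^3 + 26*p^2 - 24*p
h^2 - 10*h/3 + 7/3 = (h - 7/3)*(h - 1)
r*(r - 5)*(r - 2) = r^3 - 7*r^2 + 10*r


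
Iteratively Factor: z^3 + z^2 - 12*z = (z + 4)*(z^2 - 3*z) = z*(z + 4)*(z - 3)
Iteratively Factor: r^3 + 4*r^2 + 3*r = (r)*(r^2 + 4*r + 3) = r*(r + 1)*(r + 3)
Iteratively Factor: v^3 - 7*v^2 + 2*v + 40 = (v + 2)*(v^2 - 9*v + 20) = (v - 4)*(v + 2)*(v - 5)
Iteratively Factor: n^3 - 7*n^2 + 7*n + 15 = (n - 3)*(n^2 - 4*n - 5) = (n - 3)*(n + 1)*(n - 5)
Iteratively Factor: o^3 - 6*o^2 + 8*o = (o)*(o^2 - 6*o + 8) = o*(o - 2)*(o - 4)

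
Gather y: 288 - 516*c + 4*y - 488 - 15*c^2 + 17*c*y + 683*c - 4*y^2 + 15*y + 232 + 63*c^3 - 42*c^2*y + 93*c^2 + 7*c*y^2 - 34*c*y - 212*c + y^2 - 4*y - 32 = 63*c^3 + 78*c^2 - 45*c + y^2*(7*c - 3) + y*(-42*c^2 - 17*c + 15)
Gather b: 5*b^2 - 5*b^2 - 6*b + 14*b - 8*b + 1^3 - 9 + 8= 0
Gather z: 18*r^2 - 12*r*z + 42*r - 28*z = 18*r^2 + 42*r + z*(-12*r - 28)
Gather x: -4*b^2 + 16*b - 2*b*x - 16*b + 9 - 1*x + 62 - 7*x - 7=-4*b^2 + x*(-2*b - 8) + 64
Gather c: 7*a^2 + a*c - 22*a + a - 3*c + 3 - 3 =7*a^2 - 21*a + c*(a - 3)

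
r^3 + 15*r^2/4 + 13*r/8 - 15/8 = (r - 1/2)*(r + 5/4)*(r + 3)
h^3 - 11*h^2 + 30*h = h*(h - 6)*(h - 5)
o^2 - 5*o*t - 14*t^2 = (o - 7*t)*(o + 2*t)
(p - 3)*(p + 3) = p^2 - 9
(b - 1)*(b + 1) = b^2 - 1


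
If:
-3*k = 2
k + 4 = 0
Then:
No Solution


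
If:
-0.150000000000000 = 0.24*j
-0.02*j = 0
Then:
No Solution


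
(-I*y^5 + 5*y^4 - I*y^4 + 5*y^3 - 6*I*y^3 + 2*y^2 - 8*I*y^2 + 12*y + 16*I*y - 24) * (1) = -I*y^5 + 5*y^4 - I*y^4 + 5*y^3 - 6*I*y^3 + 2*y^2 - 8*I*y^2 + 12*y + 16*I*y - 24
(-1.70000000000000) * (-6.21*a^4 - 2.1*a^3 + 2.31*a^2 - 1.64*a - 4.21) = 10.557*a^4 + 3.57*a^3 - 3.927*a^2 + 2.788*a + 7.157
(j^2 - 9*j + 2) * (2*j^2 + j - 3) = 2*j^4 - 17*j^3 - 8*j^2 + 29*j - 6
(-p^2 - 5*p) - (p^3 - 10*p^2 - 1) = -p^3 + 9*p^2 - 5*p + 1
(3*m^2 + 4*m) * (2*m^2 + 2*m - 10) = 6*m^4 + 14*m^3 - 22*m^2 - 40*m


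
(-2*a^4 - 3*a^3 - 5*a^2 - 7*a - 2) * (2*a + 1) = -4*a^5 - 8*a^4 - 13*a^3 - 19*a^2 - 11*a - 2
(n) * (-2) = -2*n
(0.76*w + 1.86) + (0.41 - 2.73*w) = 2.27 - 1.97*w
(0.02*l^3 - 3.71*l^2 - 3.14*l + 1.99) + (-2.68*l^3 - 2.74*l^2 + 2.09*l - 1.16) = -2.66*l^3 - 6.45*l^2 - 1.05*l + 0.83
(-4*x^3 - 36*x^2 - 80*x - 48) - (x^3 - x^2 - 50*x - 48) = -5*x^3 - 35*x^2 - 30*x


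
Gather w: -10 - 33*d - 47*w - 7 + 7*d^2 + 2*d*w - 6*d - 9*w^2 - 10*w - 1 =7*d^2 - 39*d - 9*w^2 + w*(2*d - 57) - 18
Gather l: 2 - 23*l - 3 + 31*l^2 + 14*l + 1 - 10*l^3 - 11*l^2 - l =-10*l^3 + 20*l^2 - 10*l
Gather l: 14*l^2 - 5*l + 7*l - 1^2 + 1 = 14*l^2 + 2*l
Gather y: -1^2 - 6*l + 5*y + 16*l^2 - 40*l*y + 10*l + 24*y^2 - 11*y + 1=16*l^2 + 4*l + 24*y^2 + y*(-40*l - 6)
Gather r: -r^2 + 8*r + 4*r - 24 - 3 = -r^2 + 12*r - 27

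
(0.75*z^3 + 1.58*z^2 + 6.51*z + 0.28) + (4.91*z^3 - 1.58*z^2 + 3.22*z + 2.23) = 5.66*z^3 + 9.73*z + 2.51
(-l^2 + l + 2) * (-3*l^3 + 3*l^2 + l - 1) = 3*l^5 - 6*l^4 - 4*l^3 + 8*l^2 + l - 2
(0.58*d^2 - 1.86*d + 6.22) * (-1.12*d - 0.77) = -0.6496*d^3 + 1.6366*d^2 - 5.5342*d - 4.7894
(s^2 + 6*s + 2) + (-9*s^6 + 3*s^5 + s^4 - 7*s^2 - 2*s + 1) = -9*s^6 + 3*s^5 + s^4 - 6*s^2 + 4*s + 3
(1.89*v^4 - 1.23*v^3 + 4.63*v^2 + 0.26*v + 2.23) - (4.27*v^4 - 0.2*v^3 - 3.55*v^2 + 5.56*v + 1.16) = -2.38*v^4 - 1.03*v^3 + 8.18*v^2 - 5.3*v + 1.07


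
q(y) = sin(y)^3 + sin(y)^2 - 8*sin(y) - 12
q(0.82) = -16.92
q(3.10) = -12.33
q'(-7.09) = -5.45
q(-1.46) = -4.04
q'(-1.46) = -0.78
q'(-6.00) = -6.92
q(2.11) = -17.50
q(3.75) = -7.29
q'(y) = 3*sin(y)^2*cos(y) + 2*sin(y)*cos(y) - 8*cos(y)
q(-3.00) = -10.85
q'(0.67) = -4.39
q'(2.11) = 2.09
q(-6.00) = -14.14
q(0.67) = -16.34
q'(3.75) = 6.70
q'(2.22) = 2.72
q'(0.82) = -3.37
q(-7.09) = -6.08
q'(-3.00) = 8.14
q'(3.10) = 7.90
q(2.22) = -17.23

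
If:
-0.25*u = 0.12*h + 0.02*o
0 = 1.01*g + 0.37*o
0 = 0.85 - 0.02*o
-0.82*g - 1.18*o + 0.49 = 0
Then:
No Solution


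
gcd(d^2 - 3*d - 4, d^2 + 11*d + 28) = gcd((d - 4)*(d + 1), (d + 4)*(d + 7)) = 1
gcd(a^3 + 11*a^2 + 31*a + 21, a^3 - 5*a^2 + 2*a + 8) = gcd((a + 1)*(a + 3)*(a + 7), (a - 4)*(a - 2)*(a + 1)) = a + 1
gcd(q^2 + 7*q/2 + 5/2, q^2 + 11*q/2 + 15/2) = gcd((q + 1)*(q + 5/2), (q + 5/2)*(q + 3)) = q + 5/2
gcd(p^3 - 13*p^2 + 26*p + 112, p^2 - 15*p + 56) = p^2 - 15*p + 56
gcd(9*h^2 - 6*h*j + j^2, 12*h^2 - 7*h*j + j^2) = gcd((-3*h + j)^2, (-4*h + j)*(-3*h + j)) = 3*h - j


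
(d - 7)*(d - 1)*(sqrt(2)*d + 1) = sqrt(2)*d^3 - 8*sqrt(2)*d^2 + d^2 - 8*d + 7*sqrt(2)*d + 7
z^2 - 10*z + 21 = (z - 7)*(z - 3)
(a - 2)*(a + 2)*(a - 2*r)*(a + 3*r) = a^4 + a^3*r - 6*a^2*r^2 - 4*a^2 - 4*a*r + 24*r^2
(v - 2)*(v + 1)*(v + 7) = v^3 + 6*v^2 - 9*v - 14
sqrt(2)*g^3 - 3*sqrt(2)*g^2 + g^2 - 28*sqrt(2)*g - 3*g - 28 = (g - 7)*(g + 4)*(sqrt(2)*g + 1)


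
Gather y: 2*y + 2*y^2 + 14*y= 2*y^2 + 16*y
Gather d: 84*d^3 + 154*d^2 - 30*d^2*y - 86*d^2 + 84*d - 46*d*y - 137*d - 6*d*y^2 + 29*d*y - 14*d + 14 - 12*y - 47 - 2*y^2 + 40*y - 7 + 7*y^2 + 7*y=84*d^3 + d^2*(68 - 30*y) + d*(-6*y^2 - 17*y - 67) + 5*y^2 + 35*y - 40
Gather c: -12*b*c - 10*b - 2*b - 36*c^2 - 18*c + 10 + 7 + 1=-12*b - 36*c^2 + c*(-12*b - 18) + 18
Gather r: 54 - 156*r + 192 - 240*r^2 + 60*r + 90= -240*r^2 - 96*r + 336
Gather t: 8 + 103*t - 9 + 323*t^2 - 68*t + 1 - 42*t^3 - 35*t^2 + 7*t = -42*t^3 + 288*t^2 + 42*t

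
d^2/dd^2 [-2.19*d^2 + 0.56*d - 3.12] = -4.38000000000000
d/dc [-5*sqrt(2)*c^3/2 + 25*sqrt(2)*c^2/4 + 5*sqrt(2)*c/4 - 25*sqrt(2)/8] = 5*sqrt(2)*(-6*c^2 + 10*c + 1)/4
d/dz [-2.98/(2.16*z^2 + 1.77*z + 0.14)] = (12.8736*z + 5.2746)/(2.16*z^2 + 1.77*z + 0.14)^2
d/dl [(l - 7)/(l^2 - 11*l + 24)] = (l^2 - 11*l - (l - 7)*(2*l - 11) + 24)/(l^2 - 11*l + 24)^2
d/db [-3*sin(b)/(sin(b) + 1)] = -3*cos(b)/(sin(b) + 1)^2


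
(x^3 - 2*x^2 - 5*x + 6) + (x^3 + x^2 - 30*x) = 2*x^3 - x^2 - 35*x + 6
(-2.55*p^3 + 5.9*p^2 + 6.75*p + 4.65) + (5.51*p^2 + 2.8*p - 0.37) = -2.55*p^3 + 11.41*p^2 + 9.55*p + 4.28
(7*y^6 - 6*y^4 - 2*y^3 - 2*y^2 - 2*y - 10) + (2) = 7*y^6 - 6*y^4 - 2*y^3 - 2*y^2 - 2*y - 8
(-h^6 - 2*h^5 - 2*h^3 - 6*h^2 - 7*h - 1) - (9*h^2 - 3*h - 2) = -h^6 - 2*h^5 - 2*h^3 - 15*h^2 - 4*h + 1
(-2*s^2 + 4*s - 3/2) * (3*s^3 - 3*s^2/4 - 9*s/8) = -6*s^5 + 27*s^4/2 - 21*s^3/4 - 27*s^2/8 + 27*s/16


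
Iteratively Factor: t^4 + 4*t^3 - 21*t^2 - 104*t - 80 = (t + 4)*(t^3 - 21*t - 20) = (t + 4)^2*(t^2 - 4*t - 5) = (t + 1)*(t + 4)^2*(t - 5)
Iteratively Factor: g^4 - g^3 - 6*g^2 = (g)*(g^3 - g^2 - 6*g) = g*(g + 2)*(g^2 - 3*g) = g*(g - 3)*(g + 2)*(g)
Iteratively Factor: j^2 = (j)*(j)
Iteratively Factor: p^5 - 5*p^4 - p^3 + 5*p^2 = (p - 5)*(p^4 - p^2) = (p - 5)*(p - 1)*(p^3 + p^2) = (p - 5)*(p - 1)*(p + 1)*(p^2) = p*(p - 5)*(p - 1)*(p + 1)*(p)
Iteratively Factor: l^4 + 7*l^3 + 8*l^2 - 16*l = (l + 4)*(l^3 + 3*l^2 - 4*l) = l*(l + 4)*(l^2 + 3*l - 4) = l*(l - 1)*(l + 4)*(l + 4)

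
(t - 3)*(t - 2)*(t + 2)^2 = t^4 - t^3 - 10*t^2 + 4*t + 24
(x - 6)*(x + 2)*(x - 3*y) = x^3 - 3*x^2*y - 4*x^2 + 12*x*y - 12*x + 36*y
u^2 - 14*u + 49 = (u - 7)^2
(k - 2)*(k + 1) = k^2 - k - 2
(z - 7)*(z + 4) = z^2 - 3*z - 28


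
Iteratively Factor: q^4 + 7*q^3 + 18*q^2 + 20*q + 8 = (q + 2)*(q^3 + 5*q^2 + 8*q + 4) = (q + 2)^2*(q^2 + 3*q + 2) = (q + 2)^3*(q + 1)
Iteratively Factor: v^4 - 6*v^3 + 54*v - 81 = (v - 3)*(v^3 - 3*v^2 - 9*v + 27) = (v - 3)^2*(v^2 - 9) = (v - 3)^2*(v + 3)*(v - 3)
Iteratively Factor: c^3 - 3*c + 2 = (c - 1)*(c^2 + c - 2) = (c - 1)^2*(c + 2)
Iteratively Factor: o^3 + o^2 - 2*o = (o + 2)*(o^2 - o) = o*(o + 2)*(o - 1)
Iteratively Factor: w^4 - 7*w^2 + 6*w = (w)*(w^3 - 7*w + 6) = w*(w - 2)*(w^2 + 2*w - 3) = w*(w - 2)*(w - 1)*(w + 3)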